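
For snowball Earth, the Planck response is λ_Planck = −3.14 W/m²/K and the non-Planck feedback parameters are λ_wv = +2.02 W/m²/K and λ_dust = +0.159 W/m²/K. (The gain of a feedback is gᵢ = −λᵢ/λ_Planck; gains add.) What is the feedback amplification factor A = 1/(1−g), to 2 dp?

3.27

Convert to gains: g_wv = 2.02/3.14 = 0.6433; g_dust = 0.159/3.14 = 0.05064.
Total gain g = 0.69394.
A = 1/(1 − 0.69394) = 3.27.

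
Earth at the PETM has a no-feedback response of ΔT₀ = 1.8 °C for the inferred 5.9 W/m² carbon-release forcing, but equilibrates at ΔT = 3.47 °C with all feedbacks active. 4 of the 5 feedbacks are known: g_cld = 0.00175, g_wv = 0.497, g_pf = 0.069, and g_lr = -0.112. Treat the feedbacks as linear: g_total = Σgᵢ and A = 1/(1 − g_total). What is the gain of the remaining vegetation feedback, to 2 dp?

Amplification A = ΔT/ΔT₀ = 3.47/1.8 = 1.928.
Total gain g = 1 − 1/A = 1 − 1/1.928 = 0.4813.
Known gains sum to 0.00175 + 0.497 + 0.069 − 0.112 = 0.45575.
g_veg = 0.4813 − 0.45575 = 0.03.

0.03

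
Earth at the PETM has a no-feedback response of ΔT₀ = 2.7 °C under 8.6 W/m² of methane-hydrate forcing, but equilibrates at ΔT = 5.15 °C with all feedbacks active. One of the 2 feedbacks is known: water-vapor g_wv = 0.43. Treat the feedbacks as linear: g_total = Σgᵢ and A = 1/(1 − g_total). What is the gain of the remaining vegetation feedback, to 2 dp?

Amplification A = ΔT/ΔT₀ = 5.15/2.7 = 1.907.
Total gain g = 1 − 1/A = 1 − 1/1.907 = 0.4756.
The known gain is 0.43.
g_veg = 0.4756 − 0.43 = 0.05.

0.05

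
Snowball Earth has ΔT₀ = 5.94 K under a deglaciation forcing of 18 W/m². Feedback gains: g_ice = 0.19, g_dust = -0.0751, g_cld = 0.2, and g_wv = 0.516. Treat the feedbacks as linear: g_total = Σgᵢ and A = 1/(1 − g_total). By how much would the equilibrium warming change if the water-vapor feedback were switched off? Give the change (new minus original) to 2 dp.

Original: g = 0.8309, ΔT = 5.94/(1−0.8309) = 35.1271 K.
Without water-vapor: g' = 0.3149, ΔT' = 5.94/(1−0.3149) = 8.6703 K.
Change = 8.6703 − 35.1271 = -26.46 K.

-26.46 K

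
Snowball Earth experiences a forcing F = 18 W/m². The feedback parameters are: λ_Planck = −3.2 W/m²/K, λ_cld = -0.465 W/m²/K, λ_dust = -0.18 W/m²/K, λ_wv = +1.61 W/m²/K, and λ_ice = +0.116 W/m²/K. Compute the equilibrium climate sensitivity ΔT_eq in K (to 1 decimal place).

Net feedback parameter λ = (−3.2) + (-0.465) + (-0.18) + (+1.61) + (+0.116) = -2.119 W/m²/K.
ΔT = −F/λ = −18/(-2.119) = 8.5 K.

8.5 K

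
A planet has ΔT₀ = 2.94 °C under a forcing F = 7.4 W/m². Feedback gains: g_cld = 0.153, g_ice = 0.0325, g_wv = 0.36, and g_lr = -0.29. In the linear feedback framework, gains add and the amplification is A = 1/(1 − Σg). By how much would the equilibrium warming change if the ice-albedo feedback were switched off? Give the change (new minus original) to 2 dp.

-0.17 °C

Original: g = 0.2555, ΔT = 2.94/(1−0.2555) = 3.9490 °C.
Without ice-albedo: g' = 0.223, ΔT' = 2.94/(1−0.223) = 3.7838 °C.
Change = 3.7838 − 3.9490 = -0.17 °C.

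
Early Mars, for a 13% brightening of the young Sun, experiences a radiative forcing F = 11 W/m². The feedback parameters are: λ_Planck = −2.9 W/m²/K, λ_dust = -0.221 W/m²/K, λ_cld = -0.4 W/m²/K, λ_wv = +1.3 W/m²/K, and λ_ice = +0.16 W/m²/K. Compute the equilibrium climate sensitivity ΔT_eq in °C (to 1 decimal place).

5.3 °C

Net feedback parameter λ = (−2.9) + (-0.221) + (-0.4) + (+1.3) + (+0.16) = -2.061 W/m²/K.
ΔT = −F/λ = −11/(-2.061) = 5.3 °C.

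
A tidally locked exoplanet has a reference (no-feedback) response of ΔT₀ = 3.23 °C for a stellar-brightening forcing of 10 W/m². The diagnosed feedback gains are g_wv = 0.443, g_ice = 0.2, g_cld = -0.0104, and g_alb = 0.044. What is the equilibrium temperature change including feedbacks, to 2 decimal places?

Total gain g = 0.443 + 0.2 − 0.0104 + 0.044 = 0.6766.
Amplification A = 1/(1 − 0.6766) = 3.092.
ΔT = 3.23 × 3.092 = 9.99 °C.

9.99 °C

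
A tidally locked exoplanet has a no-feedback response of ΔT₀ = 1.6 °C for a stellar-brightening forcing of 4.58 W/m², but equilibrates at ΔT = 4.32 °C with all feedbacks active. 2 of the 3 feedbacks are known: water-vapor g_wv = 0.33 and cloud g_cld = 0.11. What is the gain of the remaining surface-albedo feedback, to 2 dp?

0.19

Amplification A = ΔT/ΔT₀ = 4.32/1.6 = 2.7.
Total gain g = 1 − 1/A = 1 − 1/2.7 = 0.6296.
Known gains sum to 0.33 + 0.11 = 0.44.
g_alb = 0.6296 − 0.44 = 0.19.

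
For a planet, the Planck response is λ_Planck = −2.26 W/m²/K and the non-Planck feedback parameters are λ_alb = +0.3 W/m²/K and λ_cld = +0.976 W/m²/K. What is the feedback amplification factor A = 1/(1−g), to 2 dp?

2.30

Convert to gains: g_alb = 0.3/2.26 = 0.1327; g_cld = 0.976/2.26 = 0.4319.
Total gain g = 0.5646.
A = 1/(1 − 0.5646) = 2.30.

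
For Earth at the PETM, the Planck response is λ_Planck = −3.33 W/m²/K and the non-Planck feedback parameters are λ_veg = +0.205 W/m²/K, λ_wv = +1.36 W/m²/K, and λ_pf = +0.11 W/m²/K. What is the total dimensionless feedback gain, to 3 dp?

0.503

Convert to gains: g_veg = 0.205/3.33 = 0.06156; g_wv = 1.36/3.33 = 0.4084; g_pf = 0.11/3.33 = 0.03303.
Total gain g = 0.50299.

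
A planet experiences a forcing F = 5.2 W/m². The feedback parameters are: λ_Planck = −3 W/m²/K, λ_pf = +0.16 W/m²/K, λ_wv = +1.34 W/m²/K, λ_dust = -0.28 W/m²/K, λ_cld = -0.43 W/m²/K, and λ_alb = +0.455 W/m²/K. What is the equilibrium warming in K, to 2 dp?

Net feedback parameter λ = (−3) + (+0.16) + (+1.34) + (-0.28) + (-0.43) + (+0.455) = -1.755 W/m²/K.
ΔT = −F/λ = −5.2/(-1.755) = 2.96 K.

2.96 K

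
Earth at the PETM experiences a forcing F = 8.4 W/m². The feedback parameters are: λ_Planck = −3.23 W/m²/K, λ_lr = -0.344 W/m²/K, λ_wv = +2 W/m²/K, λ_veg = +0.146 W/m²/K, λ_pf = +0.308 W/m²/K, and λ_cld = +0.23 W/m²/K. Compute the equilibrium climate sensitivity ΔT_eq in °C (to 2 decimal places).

Net feedback parameter λ = (−3.23) + (-0.344) + (+2) + (+0.146) + (+0.308) + (+0.23) = -0.89 W/m²/K.
ΔT = −F/λ = −8.4/(-0.89) = 9.44 °C.

9.44 °C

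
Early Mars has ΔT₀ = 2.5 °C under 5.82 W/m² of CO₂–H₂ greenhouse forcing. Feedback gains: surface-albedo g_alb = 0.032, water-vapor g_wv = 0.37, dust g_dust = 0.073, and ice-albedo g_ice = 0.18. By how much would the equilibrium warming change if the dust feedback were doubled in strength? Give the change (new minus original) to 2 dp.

Original: g = 0.655, ΔT = 2.5/(1−0.655) = 7.2464 °C.
With doubled dust: g' = 0.728, ΔT' = 2.5/(1−0.728) = 9.1912 °C.
Change = 9.1912 − 7.2464 = 1.94 °C.

1.94 °C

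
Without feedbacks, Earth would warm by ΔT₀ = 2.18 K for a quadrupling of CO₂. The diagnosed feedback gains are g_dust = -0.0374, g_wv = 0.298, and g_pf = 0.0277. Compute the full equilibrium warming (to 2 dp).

Total gain g = -0.0374 + 0.298 + 0.0277 = 0.2883.
Amplification A = 1/(1 − 0.2883) = 1.405.
ΔT = 2.18 × 1.405 = 3.06 K.

3.06 K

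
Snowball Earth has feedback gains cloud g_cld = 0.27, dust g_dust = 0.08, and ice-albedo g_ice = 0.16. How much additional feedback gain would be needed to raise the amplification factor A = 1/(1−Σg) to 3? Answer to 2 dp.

Current total gain = 0.51.
Target gain for A = 3: g* = 1 − 1/3 = 0.6667.
Additional gain needed = 0.6667 − 0.51 = 0.16.

0.16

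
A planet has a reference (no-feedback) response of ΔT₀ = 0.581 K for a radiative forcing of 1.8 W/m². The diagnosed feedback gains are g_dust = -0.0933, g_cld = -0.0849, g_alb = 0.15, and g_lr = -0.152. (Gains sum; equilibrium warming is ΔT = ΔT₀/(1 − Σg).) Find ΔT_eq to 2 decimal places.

0.49 K

Total gain g = -0.0933 − 0.0849 + 0.15 − 0.152 = -0.1802.
Amplification A = 1/(1 + 0.1802) = 0.8473.
ΔT = 0.581 × 0.8473 = 0.49 K.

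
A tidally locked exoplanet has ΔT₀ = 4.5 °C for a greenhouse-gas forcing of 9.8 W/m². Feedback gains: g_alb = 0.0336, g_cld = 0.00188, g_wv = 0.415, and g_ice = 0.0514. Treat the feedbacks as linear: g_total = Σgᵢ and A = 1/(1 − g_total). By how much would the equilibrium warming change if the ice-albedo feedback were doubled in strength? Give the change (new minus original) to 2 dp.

1.04 °C

Original: g = 0.50188, ΔT = 4.5/(1−0.50188) = 9.0340 °C.
With doubled ice-albedo: g' = 0.55328, ΔT' = 4.5/(1−0.55328) = 10.0734 °C.
Change = 10.0734 − 9.0340 = 1.04 °C.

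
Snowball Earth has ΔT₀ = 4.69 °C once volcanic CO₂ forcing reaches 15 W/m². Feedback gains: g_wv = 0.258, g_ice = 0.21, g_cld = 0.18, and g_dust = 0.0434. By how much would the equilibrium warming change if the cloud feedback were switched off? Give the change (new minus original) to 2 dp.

-5.60 °C

Original: g = 0.6914, ΔT = 4.69/(1−0.6914) = 15.1977 °C.
Without cloud: g' = 0.5114, ΔT' = 4.69/(1−0.5114) = 9.5989 °C.
Change = 9.5989 − 15.1977 = -5.60 °C.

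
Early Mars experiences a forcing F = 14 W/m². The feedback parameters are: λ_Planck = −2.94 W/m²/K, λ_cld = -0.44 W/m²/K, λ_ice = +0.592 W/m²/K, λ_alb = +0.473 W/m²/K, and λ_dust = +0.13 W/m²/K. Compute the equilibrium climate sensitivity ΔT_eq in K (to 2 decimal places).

6.41 K

Net feedback parameter λ = (−2.94) + (-0.44) + (+0.592) + (+0.473) + (+0.13) = -2.185 W/m²/K.
ΔT = −F/λ = −14/(-2.185) = 6.41 K.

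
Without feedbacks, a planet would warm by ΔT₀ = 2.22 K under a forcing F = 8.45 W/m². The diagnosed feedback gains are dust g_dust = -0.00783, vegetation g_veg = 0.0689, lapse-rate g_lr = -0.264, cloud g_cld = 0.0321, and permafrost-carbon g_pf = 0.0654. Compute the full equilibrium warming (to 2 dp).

Total gain g = -0.00783 + 0.0689 − 0.264 + 0.0321 + 0.0654 = -0.10543.
Amplification A = 1/(1 + 0.10543) = 0.9046.
ΔT = 2.22 × 0.9046 = 2.01 K.

2.01 K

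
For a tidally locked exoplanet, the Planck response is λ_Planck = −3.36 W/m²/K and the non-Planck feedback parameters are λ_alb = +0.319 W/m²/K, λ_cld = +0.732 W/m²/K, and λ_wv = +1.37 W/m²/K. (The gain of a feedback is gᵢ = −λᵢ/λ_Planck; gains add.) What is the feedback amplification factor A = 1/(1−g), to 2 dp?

Convert to gains: g_alb = 0.319/3.36 = 0.09494; g_cld = 0.732/3.36 = 0.2179; g_wv = 1.37/3.36 = 0.4077.
Total gain g = 0.72054.
A = 1/(1 − 0.72054) = 3.58.

3.58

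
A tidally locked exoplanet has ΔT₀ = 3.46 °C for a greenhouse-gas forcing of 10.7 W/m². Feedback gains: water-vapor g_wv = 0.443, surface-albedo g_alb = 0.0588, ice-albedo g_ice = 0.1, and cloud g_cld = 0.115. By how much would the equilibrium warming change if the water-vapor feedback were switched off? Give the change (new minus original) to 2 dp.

Original: g = 0.7168, ΔT = 3.46/(1−0.7168) = 12.2175 °C.
Without water-vapor: g' = 0.2738, ΔT' = 3.46/(1−0.2738) = 4.7645 °C.
Change = 4.7645 − 12.2175 = -7.45 °C.

-7.45 °C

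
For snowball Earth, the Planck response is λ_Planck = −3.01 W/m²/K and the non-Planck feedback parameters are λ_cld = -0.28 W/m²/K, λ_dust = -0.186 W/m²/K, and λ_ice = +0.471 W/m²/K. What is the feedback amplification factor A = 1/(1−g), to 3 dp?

Convert to gains: g_cld = -0.28/3.01 = -0.09302; g_dust = -0.186/3.01 = -0.06179; g_ice = 0.471/3.01 = 0.1565.
Total gain g = 0.00169.
A = 1/(1 − 0.00169) = 1.002.

1.002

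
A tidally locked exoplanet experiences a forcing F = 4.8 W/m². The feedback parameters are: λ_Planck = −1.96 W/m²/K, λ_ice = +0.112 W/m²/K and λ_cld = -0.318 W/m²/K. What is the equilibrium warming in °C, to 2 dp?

2.22 °C

Net feedback parameter λ = (−1.96) + (+0.112) + (-0.318) = -2.166 W/m²/K.
ΔT = −F/λ = −4.8/(-2.166) = 2.22 °C.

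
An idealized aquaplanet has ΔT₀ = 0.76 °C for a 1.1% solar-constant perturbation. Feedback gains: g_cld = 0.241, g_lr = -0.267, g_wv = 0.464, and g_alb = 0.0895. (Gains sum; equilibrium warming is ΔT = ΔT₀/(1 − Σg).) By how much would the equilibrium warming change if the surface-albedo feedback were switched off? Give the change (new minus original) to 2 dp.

Original: g = 0.5275, ΔT = 0.76/(1−0.5275) = 1.6085 °C.
Without surface-albedo: g' = 0.438, ΔT' = 0.76/(1−0.438) = 1.3523 °C.
Change = 1.3523 − 1.6085 = -0.26 °C.

-0.26 °C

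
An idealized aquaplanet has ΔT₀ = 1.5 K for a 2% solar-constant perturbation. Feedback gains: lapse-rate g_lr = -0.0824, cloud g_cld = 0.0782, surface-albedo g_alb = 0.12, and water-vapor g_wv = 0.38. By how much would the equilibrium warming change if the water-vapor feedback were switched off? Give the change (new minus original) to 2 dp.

-1.28 K

Original: g = 0.4958, ΔT = 1.5/(1−0.4958) = 2.9750 K.
Without water-vapor: g' = 0.1158, ΔT' = 1.5/(1−0.1158) = 1.6964 K.
Change = 1.6964 − 2.9750 = -1.28 K.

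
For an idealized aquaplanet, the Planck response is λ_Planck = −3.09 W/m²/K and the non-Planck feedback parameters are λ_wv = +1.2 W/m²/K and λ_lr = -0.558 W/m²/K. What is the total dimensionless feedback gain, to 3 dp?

0.208

Convert to gains: g_wv = 1.2/3.09 = 0.3883; g_lr = -0.558/3.09 = -0.1806.
Total gain g = 0.2077.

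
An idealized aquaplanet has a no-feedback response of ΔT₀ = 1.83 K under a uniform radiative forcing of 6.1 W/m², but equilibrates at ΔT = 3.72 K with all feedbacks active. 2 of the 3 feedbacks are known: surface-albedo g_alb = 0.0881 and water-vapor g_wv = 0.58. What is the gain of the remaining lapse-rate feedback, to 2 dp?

-0.16

Amplification A = ΔT/ΔT₀ = 3.72/1.83 = 2.033.
Total gain g = 1 − 1/A = 1 − 1/2.033 = 0.5081.
Known gains sum to 0.0881 + 0.58 = 0.6681.
g_lr = 0.5081 − 0.6681 = -0.16.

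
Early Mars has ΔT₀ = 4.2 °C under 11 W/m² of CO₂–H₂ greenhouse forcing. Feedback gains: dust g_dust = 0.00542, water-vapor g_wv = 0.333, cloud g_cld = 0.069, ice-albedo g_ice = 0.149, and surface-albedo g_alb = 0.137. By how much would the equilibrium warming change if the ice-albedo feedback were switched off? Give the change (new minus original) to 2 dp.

Original: g = 0.69342, ΔT = 4.2/(1−0.69342) = 13.6995 °C.
Without ice-albedo: g' = 0.54442, ΔT' = 4.2/(1−0.54442) = 9.2190 °C.
Change = 9.2190 − 13.6995 = -4.48 °C.

-4.48 °C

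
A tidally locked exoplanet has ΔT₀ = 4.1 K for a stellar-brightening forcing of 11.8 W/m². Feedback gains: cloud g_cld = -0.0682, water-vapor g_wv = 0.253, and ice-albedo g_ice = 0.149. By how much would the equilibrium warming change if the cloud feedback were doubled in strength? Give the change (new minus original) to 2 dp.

Original: g = 0.3338, ΔT = 4.1/(1−0.3338) = 6.1543 K.
With doubled cloud: g' = 0.2656, ΔT' = 4.1/(1−0.2656) = 5.5828 K.
Change = 5.5828 − 6.1543 = -0.57 K.

-0.57 K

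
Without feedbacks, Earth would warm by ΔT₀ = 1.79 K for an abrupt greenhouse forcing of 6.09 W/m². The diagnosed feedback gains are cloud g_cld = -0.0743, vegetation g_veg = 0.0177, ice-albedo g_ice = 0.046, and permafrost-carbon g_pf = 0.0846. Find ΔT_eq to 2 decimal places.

Total gain g = -0.0743 + 0.0177 + 0.046 + 0.0846 = 0.074.
Amplification A = 1/(1 − 0.074) = 1.08.
ΔT = 1.79 × 1.08 = 1.93 K.

1.93 K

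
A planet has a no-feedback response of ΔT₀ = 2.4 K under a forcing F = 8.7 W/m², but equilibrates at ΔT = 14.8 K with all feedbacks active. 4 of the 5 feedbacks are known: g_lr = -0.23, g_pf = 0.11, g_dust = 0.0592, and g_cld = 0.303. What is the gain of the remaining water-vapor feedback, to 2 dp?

0.60

Amplification A = ΔT/ΔT₀ = 14.8/2.4 = 6.167.
Total gain g = 1 − 1/A = 1 − 1/6.167 = 0.8378.
Known gains sum to -0.23 + 0.11 + 0.0592 + 0.303 = 0.2422.
g_wv = 0.8378 − 0.2422 = 0.60.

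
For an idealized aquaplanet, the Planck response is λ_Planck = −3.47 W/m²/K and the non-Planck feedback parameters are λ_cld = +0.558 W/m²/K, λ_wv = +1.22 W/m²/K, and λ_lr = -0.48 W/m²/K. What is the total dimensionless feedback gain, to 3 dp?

0.374

Convert to gains: g_cld = 0.558/3.47 = 0.1608; g_wv = 1.22/3.47 = 0.3516; g_lr = -0.48/3.47 = -0.1383.
Total gain g = 0.3741.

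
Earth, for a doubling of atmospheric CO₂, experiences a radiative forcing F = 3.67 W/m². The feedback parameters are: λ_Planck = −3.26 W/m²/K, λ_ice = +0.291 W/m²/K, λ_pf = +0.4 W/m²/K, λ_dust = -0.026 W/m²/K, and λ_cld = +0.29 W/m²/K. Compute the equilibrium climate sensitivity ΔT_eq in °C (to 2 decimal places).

1.59 °C

Net feedback parameter λ = (−3.26) + (+0.291) + (+0.4) + (-0.026) + (+0.29) = -2.305 W/m²/K.
ΔT = −F/λ = −3.67/(-2.305) = 1.59 °C.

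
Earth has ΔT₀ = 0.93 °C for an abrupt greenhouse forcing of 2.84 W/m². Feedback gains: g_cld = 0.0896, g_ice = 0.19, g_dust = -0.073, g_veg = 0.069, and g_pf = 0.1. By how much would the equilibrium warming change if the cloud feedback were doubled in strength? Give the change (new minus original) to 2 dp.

0.25 °C

Original: g = 0.3756, ΔT = 0.93/(1−0.3756) = 1.4894 °C.
With doubled cloud: g' = 0.4652, ΔT' = 0.93/(1−0.4652) = 1.7390 °C.
Change = 1.7390 − 1.4894 = 0.25 °C.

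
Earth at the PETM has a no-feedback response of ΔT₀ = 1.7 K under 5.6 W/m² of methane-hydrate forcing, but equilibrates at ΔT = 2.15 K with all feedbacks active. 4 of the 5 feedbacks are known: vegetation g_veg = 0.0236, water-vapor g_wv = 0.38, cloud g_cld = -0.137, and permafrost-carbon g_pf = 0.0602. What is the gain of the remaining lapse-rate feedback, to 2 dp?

Amplification A = ΔT/ΔT₀ = 2.15/1.7 = 1.265.
Total gain g = 1 − 1/A = 1 − 1/1.265 = 0.2095.
Known gains sum to 0.0236 + 0.38 − 0.137 + 0.0602 = 0.3268.
g_lr = 0.2095 − 0.3268 = -0.12.

-0.12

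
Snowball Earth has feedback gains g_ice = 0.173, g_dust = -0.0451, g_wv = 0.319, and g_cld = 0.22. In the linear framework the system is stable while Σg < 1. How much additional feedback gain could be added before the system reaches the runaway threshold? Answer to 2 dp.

0.33

Current total gain = 0.173 − 0.0451 + 0.319 + 0.22 = 0.6669.
Margin to runaway = 1 − 0.6669 = 0.33.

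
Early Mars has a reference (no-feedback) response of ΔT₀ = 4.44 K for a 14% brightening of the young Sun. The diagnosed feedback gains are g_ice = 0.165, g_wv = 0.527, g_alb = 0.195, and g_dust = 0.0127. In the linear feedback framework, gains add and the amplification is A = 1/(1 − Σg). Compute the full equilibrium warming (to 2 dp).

Total gain g = 0.165 + 0.527 + 0.195 + 0.0127 = 0.8997.
Amplification A = 1/(1 − 0.8997) = 9.97.
ΔT = 4.44 × 9.97 = 44.27 K.

44.27 K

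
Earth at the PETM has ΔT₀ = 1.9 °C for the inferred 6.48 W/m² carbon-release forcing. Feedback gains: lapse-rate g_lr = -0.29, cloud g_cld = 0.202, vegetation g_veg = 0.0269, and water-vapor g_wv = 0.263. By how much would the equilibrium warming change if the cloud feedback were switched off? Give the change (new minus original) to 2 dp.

Original: g = 0.2019, ΔT = 1.9/(1−0.2019) = 2.3807 °C.
Without cloud: g' = -0.0001, ΔT' = 1.9/(1+0.0001) = 1.8998 °C.
Change = 1.8998 − 2.3807 = -0.48 °C.

-0.48 °C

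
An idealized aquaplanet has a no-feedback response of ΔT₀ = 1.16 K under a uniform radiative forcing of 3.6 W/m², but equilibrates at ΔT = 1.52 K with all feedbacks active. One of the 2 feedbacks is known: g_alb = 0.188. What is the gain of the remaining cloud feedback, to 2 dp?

0.05

Amplification A = ΔT/ΔT₀ = 1.52/1.16 = 1.31.
Total gain g = 1 − 1/A = 1 − 1/1.31 = 0.2366.
The known gain is 0.188.
g_cld = 0.2366 − 0.188 = 0.05.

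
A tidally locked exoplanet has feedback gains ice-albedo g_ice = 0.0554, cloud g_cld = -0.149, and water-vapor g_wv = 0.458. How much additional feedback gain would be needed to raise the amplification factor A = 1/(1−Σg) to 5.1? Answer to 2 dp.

Current total gain = 0.3644.
Target gain for A = 5.1: g* = 1 − 1/5.1 = 0.8039.
Additional gain needed = 0.8039 − 0.3644 = 0.44.

0.44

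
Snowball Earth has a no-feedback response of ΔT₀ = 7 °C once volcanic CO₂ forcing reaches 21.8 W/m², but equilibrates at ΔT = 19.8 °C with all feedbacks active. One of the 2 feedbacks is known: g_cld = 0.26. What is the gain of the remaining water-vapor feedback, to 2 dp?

0.39

Amplification A = ΔT/ΔT₀ = 19.8/7 = 2.829.
Total gain g = 1 − 1/A = 1 − 1/2.829 = 0.6465.
The known gain is 0.26.
g_wv = 0.6465 − 0.26 = 0.39.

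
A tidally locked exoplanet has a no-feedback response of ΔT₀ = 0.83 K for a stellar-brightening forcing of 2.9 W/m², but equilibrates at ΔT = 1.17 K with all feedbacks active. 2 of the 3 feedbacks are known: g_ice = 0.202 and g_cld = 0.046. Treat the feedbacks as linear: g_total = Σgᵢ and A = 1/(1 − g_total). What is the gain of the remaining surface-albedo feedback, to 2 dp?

Amplification A = ΔT/ΔT₀ = 1.17/0.83 = 1.41.
Total gain g = 1 − 1/A = 1 − 1/1.41 = 0.2908.
Known gains sum to 0.202 + 0.046 = 0.248.
g_alb = 0.2908 − 0.248 = 0.04.

0.04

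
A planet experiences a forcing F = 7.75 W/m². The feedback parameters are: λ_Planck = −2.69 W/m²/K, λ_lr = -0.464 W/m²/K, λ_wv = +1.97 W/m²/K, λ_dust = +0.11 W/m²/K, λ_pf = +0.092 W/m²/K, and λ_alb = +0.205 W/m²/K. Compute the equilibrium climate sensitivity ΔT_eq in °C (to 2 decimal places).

Net feedback parameter λ = (−2.69) + (-0.464) + (+1.97) + (+0.11) + (+0.092) + (+0.205) = -0.777 W/m²/K.
ΔT = −F/λ = −7.75/(-0.777) = 9.97 °C.

9.97 °C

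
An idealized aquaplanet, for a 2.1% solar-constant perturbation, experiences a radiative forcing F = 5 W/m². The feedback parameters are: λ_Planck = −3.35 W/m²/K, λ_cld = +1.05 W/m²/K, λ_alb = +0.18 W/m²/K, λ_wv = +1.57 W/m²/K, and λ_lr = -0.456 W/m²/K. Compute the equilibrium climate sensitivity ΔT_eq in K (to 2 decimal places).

4.97 K

Net feedback parameter λ = (−3.35) + (+1.05) + (+0.18) + (+1.57) + (-0.456) = -1.006 W/m²/K.
ΔT = −F/λ = −5/(-1.006) = 4.97 K.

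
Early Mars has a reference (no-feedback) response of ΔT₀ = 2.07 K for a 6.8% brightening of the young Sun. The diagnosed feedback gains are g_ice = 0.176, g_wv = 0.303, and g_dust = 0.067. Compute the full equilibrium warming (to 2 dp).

Total gain g = 0.176 + 0.303 + 0.067 = 0.546.
Amplification A = 1/(1 − 0.546) = 2.203.
ΔT = 2.07 × 2.203 = 4.56 K.

4.56 K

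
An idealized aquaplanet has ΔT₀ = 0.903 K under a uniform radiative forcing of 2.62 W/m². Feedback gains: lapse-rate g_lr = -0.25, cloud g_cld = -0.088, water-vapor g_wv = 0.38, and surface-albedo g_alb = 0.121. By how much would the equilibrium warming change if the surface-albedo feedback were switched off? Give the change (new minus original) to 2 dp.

Original: g = 0.163, ΔT = 0.903/(1−0.163) = 1.0789 K.
Without surface-albedo: g' = 0.042, ΔT' = 0.903/(1−0.042) = 0.9426 K.
Change = 0.9426 − 1.0789 = -0.14 K.

-0.14 K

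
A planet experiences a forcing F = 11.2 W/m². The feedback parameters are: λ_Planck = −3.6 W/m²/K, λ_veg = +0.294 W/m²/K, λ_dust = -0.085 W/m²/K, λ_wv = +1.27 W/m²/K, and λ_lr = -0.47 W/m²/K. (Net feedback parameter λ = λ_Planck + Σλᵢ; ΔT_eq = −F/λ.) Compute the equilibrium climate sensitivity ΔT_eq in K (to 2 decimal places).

Net feedback parameter λ = (−3.6) + (+0.294) + (-0.085) + (+1.27) + (-0.47) = -2.591 W/m²/K.
ΔT = −F/λ = −11.2/(-2.591) = 4.32 K.

4.32 K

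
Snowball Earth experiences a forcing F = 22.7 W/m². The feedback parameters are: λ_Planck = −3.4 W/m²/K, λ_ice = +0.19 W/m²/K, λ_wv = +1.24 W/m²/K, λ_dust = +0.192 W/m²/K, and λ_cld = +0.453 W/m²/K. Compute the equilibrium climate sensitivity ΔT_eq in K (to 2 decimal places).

17.13 K

Net feedback parameter λ = (−3.4) + (+0.19) + (+1.24) + (+0.192) + (+0.453) = -1.325 W/m²/K.
ΔT = −F/λ = −22.7/(-1.325) = 17.13 K.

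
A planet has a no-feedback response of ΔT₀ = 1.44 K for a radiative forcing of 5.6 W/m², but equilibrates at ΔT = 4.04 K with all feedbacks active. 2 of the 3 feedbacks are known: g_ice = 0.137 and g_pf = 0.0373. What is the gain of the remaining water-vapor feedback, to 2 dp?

Amplification A = ΔT/ΔT₀ = 4.04/1.44 = 2.806.
Total gain g = 1 − 1/A = 1 − 1/2.806 = 0.6436.
Known gains sum to 0.137 + 0.0373 = 0.1743.
g_wv = 0.6436 − 0.1743 = 0.47.

0.47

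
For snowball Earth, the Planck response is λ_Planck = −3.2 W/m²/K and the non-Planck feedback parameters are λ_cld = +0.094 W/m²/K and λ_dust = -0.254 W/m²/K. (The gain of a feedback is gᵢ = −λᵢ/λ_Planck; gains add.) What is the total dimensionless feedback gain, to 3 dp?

-0.050

Convert to gains: g_cld = 0.094/3.2 = 0.02937; g_dust = -0.254/3.2 = -0.07938.
Total gain g = -0.05001.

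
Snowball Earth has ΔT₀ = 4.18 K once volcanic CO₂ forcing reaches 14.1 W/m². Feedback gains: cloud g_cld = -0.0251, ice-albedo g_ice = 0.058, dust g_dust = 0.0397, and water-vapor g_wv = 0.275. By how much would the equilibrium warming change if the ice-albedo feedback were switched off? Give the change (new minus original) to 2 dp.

-0.52 K

Original: g = 0.3476, ΔT = 4.18/(1−0.3476) = 6.4071 K.
Without ice-albedo: g' = 0.2896, ΔT' = 4.18/(1−0.2896) = 5.8840 K.
Change = 5.8840 − 6.4071 = -0.52 K.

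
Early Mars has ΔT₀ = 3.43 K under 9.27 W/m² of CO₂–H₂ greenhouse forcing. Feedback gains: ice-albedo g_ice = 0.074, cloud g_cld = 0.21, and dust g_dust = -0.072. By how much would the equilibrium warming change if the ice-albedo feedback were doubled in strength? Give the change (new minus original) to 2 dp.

Original: g = 0.212, ΔT = 3.43/(1−0.212) = 4.3528 K.
With doubled ice-albedo: g' = 0.286, ΔT' = 3.43/(1−0.286) = 4.8039 K.
Change = 4.8039 − 4.3528 = 0.45 K.

0.45 K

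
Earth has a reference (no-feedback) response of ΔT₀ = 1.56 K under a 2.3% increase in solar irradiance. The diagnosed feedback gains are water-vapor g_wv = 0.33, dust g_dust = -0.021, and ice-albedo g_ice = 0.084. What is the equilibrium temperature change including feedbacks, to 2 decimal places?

Total gain g = 0.33 − 0.021 + 0.084 = 0.393.
Amplification A = 1/(1 − 0.393) = 1.647.
ΔT = 1.56 × 1.647 = 2.57 K.

2.57 K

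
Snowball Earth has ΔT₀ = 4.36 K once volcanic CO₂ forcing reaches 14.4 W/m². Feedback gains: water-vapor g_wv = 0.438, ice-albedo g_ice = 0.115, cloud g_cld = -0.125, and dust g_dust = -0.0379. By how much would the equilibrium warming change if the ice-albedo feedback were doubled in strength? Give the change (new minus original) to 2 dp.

1.66 K

Original: g = 0.3901, ΔT = 4.36/(1−0.3901) = 7.1487 K.
With doubled ice-albedo: g' = 0.5051, ΔT' = 4.36/(1−0.5051) = 8.8099 K.
Change = 8.8099 − 7.1487 = 1.66 K.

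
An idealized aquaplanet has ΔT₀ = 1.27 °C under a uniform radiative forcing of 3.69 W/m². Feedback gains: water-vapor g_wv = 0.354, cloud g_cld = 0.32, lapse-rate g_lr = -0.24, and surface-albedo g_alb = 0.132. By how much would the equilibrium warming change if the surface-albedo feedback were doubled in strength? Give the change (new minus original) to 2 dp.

1.28 °C

Original: g = 0.566, ΔT = 1.27/(1−0.566) = 2.9263 °C.
With doubled surface-albedo: g' = 0.698, ΔT' = 1.27/(1−0.698) = 4.2053 °C.
Change = 4.2053 − 2.9263 = 1.28 °C.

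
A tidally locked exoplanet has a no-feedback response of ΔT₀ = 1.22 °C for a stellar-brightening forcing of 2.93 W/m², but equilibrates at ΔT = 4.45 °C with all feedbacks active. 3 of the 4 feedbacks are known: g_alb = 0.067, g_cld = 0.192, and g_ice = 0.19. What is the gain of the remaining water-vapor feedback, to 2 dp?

0.28

Amplification A = ΔT/ΔT₀ = 4.45/1.22 = 3.648.
Total gain g = 1 − 1/A = 1 − 1/3.648 = 0.7259.
Known gains sum to 0.067 + 0.192 + 0.19 = 0.449.
g_wv = 0.7259 − 0.449 = 0.28.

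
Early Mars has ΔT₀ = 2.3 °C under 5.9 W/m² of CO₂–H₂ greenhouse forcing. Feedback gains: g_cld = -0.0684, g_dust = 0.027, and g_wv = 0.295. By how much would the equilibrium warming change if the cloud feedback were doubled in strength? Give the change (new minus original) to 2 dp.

-0.26 °C

Original: g = 0.2536, ΔT = 2.3/(1−0.2536) = 3.0815 °C.
With doubled cloud: g' = 0.1852, ΔT' = 2.3/(1−0.1852) = 2.8228 °C.
Change = 2.8228 − 3.0815 = -0.26 °C.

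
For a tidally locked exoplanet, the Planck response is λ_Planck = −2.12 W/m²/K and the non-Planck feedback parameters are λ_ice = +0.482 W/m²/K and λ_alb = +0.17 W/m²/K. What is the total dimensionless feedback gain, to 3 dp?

Convert to gains: g_ice = 0.482/2.12 = 0.2274; g_alb = 0.17/2.12 = 0.08019.
Total gain g = 0.30759.

0.308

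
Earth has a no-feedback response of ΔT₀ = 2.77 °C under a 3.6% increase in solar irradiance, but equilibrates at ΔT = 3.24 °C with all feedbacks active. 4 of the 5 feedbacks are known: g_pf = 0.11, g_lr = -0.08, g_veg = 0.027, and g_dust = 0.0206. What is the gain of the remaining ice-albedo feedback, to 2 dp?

Amplification A = ΔT/ΔT₀ = 3.24/2.77 = 1.17.
Total gain g = 1 − 1/A = 1 − 1/1.17 = 0.1453.
Known gains sum to 0.11 − 0.08 + 0.027 + 0.0206 = 0.0776.
g_ice = 0.1453 − 0.0776 = 0.07.

0.07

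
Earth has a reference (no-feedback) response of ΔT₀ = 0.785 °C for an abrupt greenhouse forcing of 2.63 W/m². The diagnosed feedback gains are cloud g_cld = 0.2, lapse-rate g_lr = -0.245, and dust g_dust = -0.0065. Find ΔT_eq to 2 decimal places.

Total gain g = 0.2 − 0.245 − 0.0065 = -0.0515.
Amplification A = 1/(1 + 0.0515) = 0.951.
ΔT = 0.785 × 0.951 = 0.75 °C.

0.75 °C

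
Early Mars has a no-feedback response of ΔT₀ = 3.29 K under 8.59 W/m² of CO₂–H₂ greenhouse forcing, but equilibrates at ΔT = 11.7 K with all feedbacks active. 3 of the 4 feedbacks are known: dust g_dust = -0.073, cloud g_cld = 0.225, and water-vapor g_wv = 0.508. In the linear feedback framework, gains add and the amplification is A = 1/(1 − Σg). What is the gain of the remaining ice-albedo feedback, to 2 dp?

Amplification A = ΔT/ΔT₀ = 11.7/3.29 = 3.556.
Total gain g = 1 − 1/A = 1 − 1/3.556 = 0.7188.
Known gains sum to -0.073 + 0.225 + 0.508 = 0.66.
g_ice = 0.7188 − 0.66 = 0.06.

0.06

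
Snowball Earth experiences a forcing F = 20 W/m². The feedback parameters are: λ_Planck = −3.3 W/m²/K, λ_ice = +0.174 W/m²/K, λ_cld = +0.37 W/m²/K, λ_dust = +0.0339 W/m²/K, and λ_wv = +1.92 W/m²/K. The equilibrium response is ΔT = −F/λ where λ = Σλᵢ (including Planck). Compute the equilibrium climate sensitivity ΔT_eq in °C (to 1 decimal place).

24.9 °C

Net feedback parameter λ = (−3.3) + (+0.174) + (+0.37) + (+0.0339) + (+1.92) = -0.8021 W/m²/K.
ΔT = −F/λ = −20/(-0.8021) = 24.9 °C.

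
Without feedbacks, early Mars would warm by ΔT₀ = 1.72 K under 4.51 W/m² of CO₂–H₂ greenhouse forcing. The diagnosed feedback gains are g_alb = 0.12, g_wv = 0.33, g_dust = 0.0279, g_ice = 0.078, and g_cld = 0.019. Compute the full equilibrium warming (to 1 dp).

Total gain g = 0.12 + 0.33 + 0.0279 + 0.078 + 0.019 = 0.5749.
Amplification A = 1/(1 − 0.5749) = 2.352.
ΔT = 1.72 × 2.352 = 4.0 K.

4.0 K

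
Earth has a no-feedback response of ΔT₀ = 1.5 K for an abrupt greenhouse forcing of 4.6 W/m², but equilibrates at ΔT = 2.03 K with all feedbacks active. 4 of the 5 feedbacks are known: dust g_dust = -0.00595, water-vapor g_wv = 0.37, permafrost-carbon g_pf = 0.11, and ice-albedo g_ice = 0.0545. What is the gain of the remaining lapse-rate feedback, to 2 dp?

Amplification A = ΔT/ΔT₀ = 2.03/1.5 = 1.353.
Total gain g = 1 − 1/A = 1 − 1/1.353 = 0.2609.
Known gains sum to -0.00595 + 0.37 + 0.11 + 0.0545 = 0.52855.
g_lr = 0.2609 − 0.52855 = -0.27.

-0.27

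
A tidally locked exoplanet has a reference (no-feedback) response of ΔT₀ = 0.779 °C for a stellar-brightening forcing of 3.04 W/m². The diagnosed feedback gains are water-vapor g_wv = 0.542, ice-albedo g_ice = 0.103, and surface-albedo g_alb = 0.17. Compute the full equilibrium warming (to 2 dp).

Total gain g = 0.542 + 0.103 + 0.17 = 0.815.
Amplification A = 1/(1 − 0.815) = 5.405.
ΔT = 0.779 × 5.405 = 4.21 °C.

4.21 °C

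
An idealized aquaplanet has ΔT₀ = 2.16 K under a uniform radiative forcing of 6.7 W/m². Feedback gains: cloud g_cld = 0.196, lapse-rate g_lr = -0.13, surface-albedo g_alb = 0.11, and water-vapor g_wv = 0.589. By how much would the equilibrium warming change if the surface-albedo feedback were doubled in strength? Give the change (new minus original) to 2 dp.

8.09 K

Original: g = 0.765, ΔT = 2.16/(1−0.765) = 9.1915 K.
With doubled surface-albedo: g' = 0.875, ΔT' = 2.16/(1−0.875) = 17.2800 K.
Change = 17.2800 − 9.1915 = 8.09 K.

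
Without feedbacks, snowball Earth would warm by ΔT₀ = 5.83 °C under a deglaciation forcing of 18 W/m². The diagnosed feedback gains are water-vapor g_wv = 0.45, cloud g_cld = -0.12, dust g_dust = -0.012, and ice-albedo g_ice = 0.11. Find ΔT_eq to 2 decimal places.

10.19 °C

Total gain g = 0.45 − 0.12 − 0.012 + 0.11 = 0.428.
Amplification A = 1/(1 − 0.428) = 1.748.
ΔT = 5.83 × 1.748 = 10.19 °C.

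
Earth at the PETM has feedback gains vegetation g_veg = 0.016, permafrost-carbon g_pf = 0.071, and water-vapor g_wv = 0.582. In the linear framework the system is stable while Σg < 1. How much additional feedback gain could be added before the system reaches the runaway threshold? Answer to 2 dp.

0.33

Current total gain = 0.016 + 0.071 + 0.582 = 0.669.
Margin to runaway = 1 − 0.669 = 0.33.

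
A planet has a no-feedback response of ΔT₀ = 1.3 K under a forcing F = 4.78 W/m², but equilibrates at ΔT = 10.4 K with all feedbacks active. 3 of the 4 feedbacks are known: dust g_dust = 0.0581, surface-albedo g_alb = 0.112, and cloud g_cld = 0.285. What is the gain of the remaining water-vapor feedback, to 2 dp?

Amplification A = ΔT/ΔT₀ = 10.4/1.3 = 8.
Total gain g = 1 − 1/A = 1 − 1/8 = 0.875.
Known gains sum to 0.0581 + 0.112 + 0.285 = 0.4551.
g_wv = 0.875 − 0.4551 = 0.42.

0.42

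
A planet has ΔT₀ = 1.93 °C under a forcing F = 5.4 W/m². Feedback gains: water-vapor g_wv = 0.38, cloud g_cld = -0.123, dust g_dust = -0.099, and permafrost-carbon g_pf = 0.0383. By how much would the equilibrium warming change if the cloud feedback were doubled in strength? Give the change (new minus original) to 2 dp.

-0.32 °C

Original: g = 0.1963, ΔT = 1.93/(1−0.1963) = 2.4014 °C.
With doubled cloud: g' = 0.0733, ΔT' = 1.93/(1−0.0733) = 2.0827 °C.
Change = 2.0827 − 2.4014 = -0.32 °C.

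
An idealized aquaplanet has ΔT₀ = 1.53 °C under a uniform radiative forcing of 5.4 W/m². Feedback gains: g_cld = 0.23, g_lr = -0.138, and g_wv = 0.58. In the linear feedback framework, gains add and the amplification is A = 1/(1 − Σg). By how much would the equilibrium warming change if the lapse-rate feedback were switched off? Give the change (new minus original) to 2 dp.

Original: g = 0.672, ΔT = 1.53/(1−0.672) = 4.6646 °C.
Without lapse-rate: g' = 0.81, ΔT' = 1.53/(1−0.81) = 8.0526 °C.
Change = 8.0526 − 4.6646 = 3.39 °C.

3.39 °C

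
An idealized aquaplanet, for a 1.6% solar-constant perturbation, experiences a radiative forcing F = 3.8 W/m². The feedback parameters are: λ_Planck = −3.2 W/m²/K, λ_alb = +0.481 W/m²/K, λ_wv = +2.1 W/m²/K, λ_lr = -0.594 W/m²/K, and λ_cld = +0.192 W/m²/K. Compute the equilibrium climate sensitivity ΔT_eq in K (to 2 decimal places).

Net feedback parameter λ = (−3.2) + (+0.481) + (+2.1) + (-0.594) + (+0.192) = -1.021 W/m²/K.
ΔT = −F/λ = −3.8/(-1.021) = 3.72 K.

3.72 K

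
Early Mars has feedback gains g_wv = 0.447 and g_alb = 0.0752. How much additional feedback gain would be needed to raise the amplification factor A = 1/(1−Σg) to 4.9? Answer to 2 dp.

0.27

Current total gain = 0.5222.
Target gain for A = 4.9: g* = 1 − 1/4.9 = 0.7959.
Additional gain needed = 0.7959 − 0.5222 = 0.27.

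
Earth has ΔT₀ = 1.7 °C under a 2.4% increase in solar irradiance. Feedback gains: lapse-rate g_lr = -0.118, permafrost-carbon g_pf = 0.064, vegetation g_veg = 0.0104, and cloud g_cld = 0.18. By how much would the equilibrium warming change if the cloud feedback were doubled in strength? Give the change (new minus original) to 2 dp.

0.52 °C

Original: g = 0.1364, ΔT = 1.7/(1−0.1364) = 1.9685 °C.
With doubled cloud: g' = 0.3164, ΔT' = 1.7/(1−0.3164) = 2.4868 °C.
Change = 2.4868 − 1.9685 = 0.52 °C.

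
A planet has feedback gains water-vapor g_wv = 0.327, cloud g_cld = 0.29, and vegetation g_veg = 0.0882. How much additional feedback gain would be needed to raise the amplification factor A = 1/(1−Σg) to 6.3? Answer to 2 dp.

0.14

Current total gain = 0.7052.
Target gain for A = 6.3: g* = 1 − 1/6.3 = 0.8413.
Additional gain needed = 0.8413 − 0.7052 = 0.14.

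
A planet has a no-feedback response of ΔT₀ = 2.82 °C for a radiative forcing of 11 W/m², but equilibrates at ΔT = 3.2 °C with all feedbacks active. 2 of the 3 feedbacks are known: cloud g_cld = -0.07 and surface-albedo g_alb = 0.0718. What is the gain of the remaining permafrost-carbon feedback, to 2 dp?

0.12

Amplification A = ΔT/ΔT₀ = 3.2/2.82 = 1.135.
Total gain g = 1 − 1/A = 1 − 1/1.135 = 0.1189.
Known gains sum to -0.07 + 0.0718 = 0.0018.
g_pf = 0.1189 − 0.0018 = 0.12.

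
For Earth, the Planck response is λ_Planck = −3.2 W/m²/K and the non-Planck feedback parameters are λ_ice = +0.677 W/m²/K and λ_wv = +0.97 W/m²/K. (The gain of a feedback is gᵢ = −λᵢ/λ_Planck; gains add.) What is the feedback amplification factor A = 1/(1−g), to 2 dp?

2.06

Convert to gains: g_ice = 0.677/3.2 = 0.2116; g_wv = 0.97/3.2 = 0.3031.
Total gain g = 0.5147.
A = 1/(1 − 0.5147) = 2.06.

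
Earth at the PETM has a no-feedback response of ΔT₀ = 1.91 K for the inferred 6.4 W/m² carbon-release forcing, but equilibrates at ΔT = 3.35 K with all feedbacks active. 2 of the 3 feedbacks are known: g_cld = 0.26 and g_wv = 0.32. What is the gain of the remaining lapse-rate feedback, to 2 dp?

-0.15

Amplification A = ΔT/ΔT₀ = 3.35/1.91 = 1.754.
Total gain g = 1 − 1/A = 1 − 1/1.754 = 0.4299.
Known gains sum to 0.26 + 0.32 = 0.58.
g_lr = 0.4299 − 0.58 = -0.15.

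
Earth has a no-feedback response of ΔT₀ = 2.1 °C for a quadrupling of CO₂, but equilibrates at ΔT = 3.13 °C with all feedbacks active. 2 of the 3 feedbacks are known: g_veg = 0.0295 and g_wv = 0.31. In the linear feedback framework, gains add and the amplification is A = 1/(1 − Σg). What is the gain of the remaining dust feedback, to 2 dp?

Amplification A = ΔT/ΔT₀ = 3.13/2.1 = 1.49.
Total gain g = 1 − 1/A = 1 − 1/1.49 = 0.3289.
Known gains sum to 0.0295 + 0.31 = 0.3395.
g_dust = 0.3289 − 0.3395 = -0.01.

-0.01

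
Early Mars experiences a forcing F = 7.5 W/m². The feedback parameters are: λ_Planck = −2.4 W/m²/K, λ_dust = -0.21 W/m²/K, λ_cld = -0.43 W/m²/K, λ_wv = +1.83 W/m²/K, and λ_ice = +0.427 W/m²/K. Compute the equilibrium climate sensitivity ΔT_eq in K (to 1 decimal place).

Net feedback parameter λ = (−2.4) + (-0.21) + (-0.43) + (+1.83) + (+0.427) = -0.783 W/m²/K.
ΔT = −F/λ = −7.5/(-0.783) = 9.6 K.

9.6 K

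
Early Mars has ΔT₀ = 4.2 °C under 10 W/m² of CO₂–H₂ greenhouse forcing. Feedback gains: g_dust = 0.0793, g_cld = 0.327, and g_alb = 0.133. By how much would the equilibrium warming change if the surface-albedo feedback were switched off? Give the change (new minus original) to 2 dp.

Original: g = 0.5393, ΔT = 4.2/(1−0.5393) = 9.1166 °C.
Without surface-albedo: g' = 0.4063, ΔT' = 4.2/(1−0.4063) = 7.0743 °C.
Change = 7.0743 − 9.1166 = -2.04 °C.

-2.04 °C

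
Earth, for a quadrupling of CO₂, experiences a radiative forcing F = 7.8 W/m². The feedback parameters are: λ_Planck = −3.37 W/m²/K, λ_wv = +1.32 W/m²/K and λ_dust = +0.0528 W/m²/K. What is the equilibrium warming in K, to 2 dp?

Net feedback parameter λ = (−3.37) + (+1.32) + (+0.0528) = -1.9972 W/m²/K.
ΔT = −F/λ = −7.8/(-1.9972) = 3.91 K.

3.91 K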